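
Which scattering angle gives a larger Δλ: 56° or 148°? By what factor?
148° produces the larger shift by a factor of 4.192

Calculate both shifts using Δλ = λ_C(1 - cos θ):

For θ₁ = 56°:
Δλ₁ = 2.4263 × (1 - cos(56°))
Δλ₁ = 2.4263 × 0.4408
Δλ₁ = 1.0695 pm

For θ₂ = 148°:
Δλ₂ = 2.4263 × (1 - cos(148°))
Δλ₂ = 2.4263 × 1.8480
Δλ₂ = 4.4839 pm

The 148° angle produces the larger shift.
Ratio: 4.4839/1.0695 = 4.192

(Intermediate values are shown rounded; full precision is carried through to the final answer.)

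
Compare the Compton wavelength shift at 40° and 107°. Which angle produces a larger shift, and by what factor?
107° produces the larger shift by a factor of 5.524

Calculate both shifts using Δλ = λ_C(1 - cos θ):

For θ₁ = 40°:
Δλ₁ = 2.4263 × (1 - cos(40°))
Δλ₁ = 2.4263 × 0.2340
Δλ₁ = 0.5676 pm

For θ₂ = 107°:
Δλ₂ = 2.4263 × (1 - cos(107°))
Δλ₂ = 2.4263 × 1.2924
Δλ₂ = 3.1357 pm

The 107° angle produces the larger shift.
Ratio: 3.1357/0.5676 = 5.524

(Intermediate values are shown rounded; full precision is carried through to the final answer.)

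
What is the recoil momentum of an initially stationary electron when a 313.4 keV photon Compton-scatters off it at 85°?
1.9091e-22 kg·m/s

The electron is initially at rest, so by conservation of momentum:
p⃗_e = p⃗₀ − p⃗'  (incident photon momentum minus scattered photon momentum)

Photon momentum magnitudes (p = h/λ = E/c):
λ₀ = hc/E₀ = 3.9561 pm → p₀ = h/λ₀ = 1.6749e-22 kg·m/s
Δλ = λ_C(1 − cos 85°) = 2.2148 pm
λ' = 6.1709 pm → p' = h/λ' = 1.0738e-22 kg·m/s

The scattered photon makes angle θ = 85° with the incident direction, so by the law of cosines:
|p⃗_e|² = p₀² + p'² − 2p₀p'cos θ
|p⃗_e|² = (1.6749e-22)² + (1.0738e-22)² − 2·1.6749e-22·1.0738e-22·cos(85°)
|p⃗_e| = 1.9091e-22 kg·m/s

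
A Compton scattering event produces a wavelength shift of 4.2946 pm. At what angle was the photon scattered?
140.36°

From the Compton formula Δλ = λ_C(1 - cos θ), we can solve for θ:

cos θ = 1 - Δλ/λ_C

Given:
- Δλ = 4.2946 pm
- λ_C = h/(m_e·c) ≈ 2.42631024 pm

cos θ = 1 - 4.2946/2.42631024
cos θ = 1 - 1.770013
cos θ = -0.770013

θ = arccos(-0.770013)
θ = 140.36°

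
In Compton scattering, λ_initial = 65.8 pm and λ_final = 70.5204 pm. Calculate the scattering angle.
161.00°

First find the wavelength shift:
Δλ = λ' - λ = 70.5204 - 65.8 = 4.7204 pm

Using Δλ = λ_C(1 - cos θ), with λ_C = h/(m_e·c) ≈ 2.42631024 pm:
cos θ = 1 - Δλ/λ_C
cos θ = 1 - 4.7204/2.42631024
cos θ = -0.945506

θ = arccos(-0.945506)
θ = 161.00°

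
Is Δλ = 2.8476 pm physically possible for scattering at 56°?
No, inconsistent

Calculate the expected shift for θ = 56°:

Δλ_expected = λ_C(1 - cos(56°))
Δλ_expected = 2.4263 × (1 - cos(56°))
Δλ_expected = 2.4263 × 0.4408
Δλ_expected = 1.0695 pm

Given shift: 2.8476 pm
Expected shift: 1.0695 pm
Difference: 1.7781 pm

The values do not match. The given shift corresponds to θ ≈ 100.0°, not 56°.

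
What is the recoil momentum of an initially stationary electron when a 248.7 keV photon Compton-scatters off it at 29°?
6.5066e-23 kg·m/s

The electron is initially at rest, so by conservation of momentum:
p⃗_e = p⃗₀ − p⃗'  (incident photon momentum minus scattered photon momentum)

Photon momentum magnitudes (p = h/λ = E/c):
λ₀ = hc/E₀ = 4.9853 pm → p₀ = h/λ₀ = 1.3291e-22 kg·m/s
Δλ = λ_C(1 − cos 29°) = 0.3042 pm
λ' = 5.2895 pm → p' = h/λ' = 1.2527e-22 kg·m/s

The scattered photon makes angle θ = 29° with the incident direction, so by the law of cosines:
|p⃗_e|² = p₀² + p'² − 2p₀p'cos θ
|p⃗_e|² = (1.3291e-22)² + (1.2527e-22)² − 2·1.3291e-22·1.2527e-22·cos(29°)
|p⃗_e| = 6.5066e-23 kg·m/s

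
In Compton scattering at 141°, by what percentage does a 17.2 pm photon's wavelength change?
25.0692%

Calculate the Compton shift:
Δλ = λ_C(1 - cos(141°))
Δλ = 2.4263 × (1 - cos(141°))
Δλ = 2.4263 × 1.7771
Δλ = 4.3119 pm

Percentage change:
(Δλ/λ₀) × 100 = (4.3119/17.2) × 100
= 25.0692%

(Intermediate values are shown rounded; full precision is carried through to the final answer.)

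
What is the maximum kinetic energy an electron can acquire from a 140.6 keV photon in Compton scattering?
49.9076 keV

Maximum energy transfer occurs at θ = 180° (backscattering).

Initial photon: E₀ = 140.6 keV → λ₀ = 8.8182 pm

Maximum Compton shift (at 180°):
Δλ_max = 2λ_C = 2 × 2.4263 = 4.8526 pm

Final wavelength:
λ' = 8.8182 + 4.8526 = 13.6708 pm

Minimum photon energy (maximum energy to electron):
E'_min = hc/λ' = 90.6924 keV

Maximum electron kinetic energy:
K_max = E₀ - E'_min = 140.6000 - 90.6924 = 49.9076 keV

(Intermediate values are shown rounded; full precision is carried through to the final answer.)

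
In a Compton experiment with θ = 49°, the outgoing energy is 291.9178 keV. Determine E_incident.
363.3000 keV

Convert final energy to wavelength (hc ≈ 1239.842 keV·pm):
λ' = hc/E' = 1239.842 / 291.9178 = 4.2472 pm

Calculate the Compton shift:
Δλ = λ_C(1 - cos(49°))
Δλ = 2.4263 × (1 - cos(49°))
Δλ = 0.8345 pm

Initial wavelength:
λ = λ' - Δλ = 4.2472 - 0.8345 = 3.4127 pm

Initial energy:
E = hc/λ = 1239.842 / 3.4127 = 363.3000 keV

(Intermediate values are shown rounded; full precision is carried through to the final answer.)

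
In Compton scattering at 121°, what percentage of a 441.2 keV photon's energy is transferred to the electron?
0.5667 (or 56.67%)

Calculate initial and final photon energies:

Initial: E₀ = 441.2 keV → λ₀ = 2.8102 pm
Compton shift: Δλ = 3.6760 pm
Final wavelength: λ' = 6.4861 pm
Final energy: E' = 191.1534 keV

Fractional energy loss:
(E₀ - E')/E₀ = (441.2000 - 191.1534)/441.2000
= 250.0466/441.2000
= 0.5667
= 56.67%

(Intermediate values are shown rounded; full precision is carried through to the final answer.)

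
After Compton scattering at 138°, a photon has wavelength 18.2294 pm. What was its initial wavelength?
14.0000 pm

From λ' = λ + Δλ, we have λ = λ' - Δλ

First calculate the Compton shift:
Δλ = λ_C(1 - cos θ)
Δλ = 2.4263 × (1 - cos(138°))
Δλ = 2.4263 × 1.7431
Δλ = 4.2294 pm

Initial wavelength:
λ = λ' - Δλ
λ = 18.2294 - 4.2294
λ = 14.0000 pm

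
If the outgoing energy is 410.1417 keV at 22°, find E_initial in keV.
435.6000 keV

Convert final energy to wavelength (hc ≈ 1239.842 keV·pm):
λ' = hc/E' = 1239.842 / 410.1417 = 3.0230 pm

Calculate the Compton shift:
Δλ = λ_C(1 - cos(22°))
Δλ = 2.4263 × (1 - cos(22°))
Δλ = 0.1767 pm

Initial wavelength:
λ = λ' - Δλ = 3.0230 - 0.1767 = 2.8463 pm

Initial energy:
E = hc/λ = 1239.842 / 2.8463 = 435.6000 keV

(Intermediate values are shown rounded; full precision is carried through to the final answer.)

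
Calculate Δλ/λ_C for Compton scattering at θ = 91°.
1.0175 λ_C

The Compton shift formula is:
Δλ = λ_C(1 - cos θ)

Dividing both sides by λ_C:
Δλ/λ_C = 1 - cos θ

For θ = 91°:
Δλ/λ_C = 1 - cos(91°)
Δλ/λ_C = 1 - -0.0175
Δλ/λ_C = 1.0175

This means the shift is 1.0175 × λ_C = 2.4687 pm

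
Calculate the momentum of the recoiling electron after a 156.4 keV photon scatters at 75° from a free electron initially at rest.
9.3168e-23 kg·m/s

The electron is initially at rest, so by conservation of momentum:
p⃗_e = p⃗₀ − p⃗'  (incident photon momentum minus scattered photon momentum)

Photon momentum magnitudes (p = h/λ = E/c):
λ₀ = hc/E₀ = 7.9274 pm → p₀ = h/λ₀ = 8.3585e-23 kg·m/s
Δλ = λ_C(1 − cos 75°) = 1.7983 pm
λ' = 9.7257 pm → p' = h/λ' = 6.8129e-23 kg·m/s

The scattered photon makes angle θ = 75° with the incident direction, so by the law of cosines:
|p⃗_e|² = p₀² + p'² − 2p₀p'cos θ
|p⃗_e|² = (8.3585e-23)² + (6.8129e-23)² − 2·8.3585e-23·6.8129e-23·cos(75°)
|p⃗_e| = 9.3168e-23 kg·m/s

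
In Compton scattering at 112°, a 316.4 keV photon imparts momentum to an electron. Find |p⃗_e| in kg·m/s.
2.2025e-22 kg·m/s

The electron is initially at rest, so by conservation of momentum:
p⃗_e = p⃗₀ − p⃗'  (incident photon momentum minus scattered photon momentum)

Photon momentum magnitudes (p = h/λ = E/c):
λ₀ = hc/E₀ = 3.9186 pm → p₀ = h/λ₀ = 1.6909e-22 kg·m/s
Δλ = λ_C(1 − cos 112°) = 3.3352 pm
λ' = 7.2538 pm → p' = h/λ' = 9.1346e-23 kg·m/s

The scattered photon makes angle θ = 112° with the incident direction, so by the law of cosines:
|p⃗_e|² = p₀² + p'² − 2p₀p'cos θ
|p⃗_e|² = (1.6909e-22)² + (9.1346e-23)² − 2·1.6909e-22·9.1346e-23·cos(112°)
|p⃗_e| = 2.2025e-22 kg·m/s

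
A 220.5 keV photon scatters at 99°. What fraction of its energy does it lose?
0.3329 (or 33.29%)

Calculate initial and final photon energies:

Initial: E₀ = 220.5 keV → λ₀ = 5.6229 pm
Compton shift: Δλ = 2.8059 pm
Final wavelength: λ' = 8.4287 pm
Final energy: E' = 147.0970 keV

Fractional energy loss:
(E₀ - E')/E₀ = (220.5000 - 147.0970)/220.5000
= 73.4030/220.5000
= 0.3329
= 33.29%

(Intermediate values are shown rounded; full precision is carried through to the final answer.)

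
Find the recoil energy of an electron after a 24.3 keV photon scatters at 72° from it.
0.7731 keV

By energy conservation: K_e = E_initial - E_final

First find the scattered photon energy:
Initial wavelength: λ = hc/E = 51.0223 pm
Compton shift: Δλ = λ_C(1 - cos(72°)) = 1.6765 pm
Final wavelength: λ' = 51.0223 + 1.6765 = 52.6988 pm
Final photon energy: E' = hc/λ' = 23.5269 keV

Electron kinetic energy:
K_e = E - E' = 24.3000 - 23.5269 = 0.7731 keV

(Intermediate values are shown rounded; full precision is carried through to the final answer.)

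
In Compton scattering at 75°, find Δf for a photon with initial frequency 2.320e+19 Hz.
2.834e+18 Hz (decrease)

Convert frequency to wavelength (c = 299792458 m/s):
λ₀ = c/f₀ = 299792458/2.320e+19 = 1.2922089e-11 m = 12.9221 pm

Calculate Compton shift:
Δλ = λ_C(1 - cos(75°)) = 1.7983 pm

Final wavelength:
λ' = λ₀ + Δλ = 12.9221 + 1.7983 = 14.7204 pm

Final frequency:
f' = c/λ' = 299792458/1.4720424e-11 = 2.0365749e+19 Hz

Frequency shift (decrease):
Δf = f₀ - f' = 2.320e+19 - 2.0365749e+19 = 2.834e+18 Hz

(Intermediate values are shown rounded; full precision is carried through to the final answer.)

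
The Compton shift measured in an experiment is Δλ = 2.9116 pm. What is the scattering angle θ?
101.54°

From the Compton formula Δλ = λ_C(1 - cos θ), we can solve for θ:

cos θ = 1 - Δλ/λ_C

Given:
- Δλ = 2.9116 pm
- λ_C = h/(m_e·c) ≈ 2.42631024 pm

cos θ = 1 - 2.9116/2.42631024
cos θ = 1 - 1.200011
cos θ = -0.200011

θ = arccos(-0.200011)
θ = 101.54°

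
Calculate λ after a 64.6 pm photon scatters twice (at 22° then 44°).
65.4576 pm

Apply Compton shift twice:

First scattering at θ₁ = 22°:
Δλ₁ = λ_C(1 - cos(22°))
Δλ₁ = 2.4263 × 0.0728
Δλ₁ = 0.1767 pm

After first scattering:
λ₁ = 64.6 + 0.1767 = 64.7767 pm

Second scattering at θ₂ = 44°:
Δλ₂ = λ_C(1 - cos(44°))
Δλ₂ = 2.4263 × 0.2807
Δλ₂ = 0.6810 pm

Final wavelength:
λ₂ = 64.7767 + 0.6810 = 65.4576 pm

Total shift: Δλ_total = 0.1767 + 0.6810 = 0.8576 pm

(Intermediate values are shown rounded; full precision is carried through to the final answer.)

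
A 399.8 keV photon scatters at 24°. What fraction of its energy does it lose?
0.0634 (or 6.34%)

Calculate initial and final photon energies:

Initial: E₀ = 399.8 keV → λ₀ = 3.1012 pm
Compton shift: Δλ = 0.2098 pm
Final wavelength: λ' = 3.3109 pm
Final energy: E' = 374.4704 keV

Fractional energy loss:
(E₀ - E')/E₀ = (399.8000 - 374.4704)/399.8000
= 25.3296/399.8000
= 0.0634
= 6.34%

(Intermediate values are shown rounded; full precision is carried through to the final answer.)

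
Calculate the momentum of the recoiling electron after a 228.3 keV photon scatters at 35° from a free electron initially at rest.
7.1169e-23 kg·m/s

The electron is initially at rest, so by conservation of momentum:
p⃗_e = p⃗₀ − p⃗'  (incident photon momentum minus scattered photon momentum)

Photon momentum magnitudes (p = h/λ = E/c):
λ₀ = hc/E₀ = 5.4308 pm → p₀ = h/λ₀ = 1.2201e-22 kg·m/s
Δλ = λ_C(1 − cos 35°) = 0.4388 pm
λ' = 5.8696 pm → p' = h/λ' = 1.1289e-22 kg·m/s

The scattered photon makes angle θ = 35° with the incident direction, so by the law of cosines:
|p⃗_e|² = p₀² + p'² − 2p₀p'cos θ
|p⃗_e|² = (1.2201e-22)² + (1.1289e-22)² − 2·1.2201e-22·1.1289e-22·cos(35°)
|p⃗_e| = 7.1169e-23 kg·m/s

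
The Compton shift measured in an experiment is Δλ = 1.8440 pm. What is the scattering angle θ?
76.11°

From the Compton formula Δλ = λ_C(1 - cos θ), we can solve for θ:

cos θ = 1 - Δλ/λ_C

Given:
- Δλ = 1.8440 pm
- λ_C = h/(m_e·c) ≈ 2.42631024 pm

cos θ = 1 - 1.8440/2.42631024
cos θ = 1 - 0.760002
cos θ = 0.239998

θ = arccos(0.239998)
θ = 76.11°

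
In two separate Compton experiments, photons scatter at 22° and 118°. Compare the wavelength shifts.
118° produces the larger shift by a factor of 20.181

Calculate both shifts using Δλ = λ_C(1 - cos θ):

For θ₁ = 22°:
Δλ₁ = 2.4263 × (1 - cos(22°))
Δλ₁ = 2.4263 × 0.0728
Δλ₁ = 0.1767 pm

For θ₂ = 118°:
Δλ₂ = 2.4263 × (1 - cos(118°))
Δλ₂ = 2.4263 × 1.4695
Δλ₂ = 3.5654 pm

The 118° angle produces the larger shift.
Ratio: 3.5654/0.1767 = 20.181

(Intermediate values are shown rounded; full precision is carried through to the final answer.)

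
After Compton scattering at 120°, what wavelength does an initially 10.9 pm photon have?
14.5395 pm

Using the Compton formula: λ' = λ + λ_C(1 − cos θ)

For θ = 120°, cos θ = -1/2 (exact) = -0.5000, so:
1 − cos 120° = 1 − (-1/2) = 1.5000

Δλ = λ_C × 1.5000 = 2.4263 × 1.5000 = 3.6395 pm

λ' = 10.9 + 3.6395 = 14.5395 pm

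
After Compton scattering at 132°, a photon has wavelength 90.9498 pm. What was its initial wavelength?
86.9000 pm

From λ' = λ + Δλ, we have λ = λ' - Δλ

First calculate the Compton shift:
Δλ = λ_C(1 - cos θ)
Δλ = 2.4263 × (1 - cos(132°))
Δλ = 2.4263 × 1.6691
Δλ = 4.0498 pm

Initial wavelength:
λ = λ' - Δλ
λ = 90.9498 - 4.0498
λ = 86.9000 pm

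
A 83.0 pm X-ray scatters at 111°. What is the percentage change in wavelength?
3.9709%

Calculate the Compton shift:
Δλ = λ_C(1 - cos(111°))
Δλ = 2.4263 × (1 - cos(111°))
Δλ = 2.4263 × 1.3584
Δλ = 3.2958 pm

Percentage change:
(Δλ/λ₀) × 100 = (3.2958/83.0) × 100
= 3.9709%

(Intermediate values are shown rounded; full precision is carried through to the final answer.)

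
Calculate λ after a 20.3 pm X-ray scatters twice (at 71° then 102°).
24.8671 pm

Apply Compton shift twice:

First scattering at θ₁ = 71°:
Δλ₁ = λ_C(1 - cos(71°))
Δλ₁ = 2.4263 × 0.6744
Δλ₁ = 1.6364 pm

After first scattering:
λ₁ = 20.3 + 1.6364 = 21.9364 pm

Second scattering at θ₂ = 102°:
Δλ₂ = λ_C(1 - cos(102°))
Δλ₂ = 2.4263 × 1.2079
Δλ₂ = 2.9308 pm

Final wavelength:
λ₂ = 21.9364 + 2.9308 = 24.8671 pm

Total shift: Δλ_total = 1.6364 + 2.9308 = 4.5671 pm

(Intermediate values are shown rounded; full precision is carried through to the final answer.)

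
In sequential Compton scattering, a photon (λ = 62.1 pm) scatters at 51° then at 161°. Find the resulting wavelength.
67.7198 pm

Apply Compton shift twice:

First scattering at θ₁ = 51°:
Δλ₁ = λ_C(1 - cos(51°))
Δλ₁ = 2.4263 × 0.3707
Δλ₁ = 0.8994 pm

After first scattering:
λ₁ = 62.1 + 0.8994 = 62.9994 pm

Second scattering at θ₂ = 161°:
Δλ₂ = λ_C(1 - cos(161°))
Δλ₂ = 2.4263 × 1.9455
Δλ₂ = 4.7204 pm

Final wavelength:
λ₂ = 62.9994 + 4.7204 = 67.7198 pm

Total shift: Δλ_total = 0.8994 + 4.7204 = 5.6198 pm

(Intermediate values are shown rounded; full precision is carried through to the final answer.)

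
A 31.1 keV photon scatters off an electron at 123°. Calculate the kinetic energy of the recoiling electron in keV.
2.6724 keV

By energy conservation: K_e = E_initial - E_final

First find the scattered photon energy:
Initial wavelength: λ = hc/E = 39.8663 pm
Compton shift: Δλ = λ_C(1 - cos(123°)) = 3.7478 pm
Final wavelength: λ' = 39.8663 + 3.7478 = 43.6141 pm
Final photon energy: E' = hc/λ' = 28.4276 keV

Electron kinetic energy:
K_e = E - E' = 31.1000 - 28.4276 = 2.6724 keV

(Intermediate values are shown rounded; full precision is carried through to the final answer.)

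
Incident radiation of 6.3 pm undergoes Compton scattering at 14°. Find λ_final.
6.3721 pm

Using the Compton scattering formula:
λ' = λ + Δλ = λ + λ_C(1 - cos θ)

Given:
- Initial wavelength λ = 6.3 pm
- Scattering angle θ = 14°
- Compton wavelength λ_C ≈ 2.4263 pm

Calculate the shift:
Δλ = 2.4263 × (1 - cos(14°))
Δλ = 2.4263 × 0.0297
Δλ = 0.0721 pm

Final wavelength:
λ' = 6.3 + 0.0721 = 6.3721 pm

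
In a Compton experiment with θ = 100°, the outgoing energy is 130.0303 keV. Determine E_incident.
185.4000 keV

Convert final energy to wavelength (hc ≈ 1239.842 keV·pm):
λ' = hc/E' = 1239.842 / 130.0303 = 9.5350 pm

Calculate the Compton shift:
Δλ = λ_C(1 - cos(100°))
Δλ = 2.4263 × (1 - cos(100°))
Δλ = 2.8476 pm

Initial wavelength:
λ = λ' - Δλ = 9.5350 - 2.8476 = 6.6874 pm

Initial energy:
E = hc/λ = 1239.842 / 6.6874 = 185.4000 keV

(Intermediate values are shown rounded; full precision is carried through to the final answer.)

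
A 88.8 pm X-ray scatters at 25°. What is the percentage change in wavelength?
0.2560%

Calculate the Compton shift:
Δλ = λ_C(1 - cos(25°))
Δλ = 2.4263 × (1 - cos(25°))
Δλ = 2.4263 × 0.0937
Δλ = 0.2273 pm

Percentage change:
(Δλ/λ₀) × 100 = (0.2273/88.8) × 100
= 0.2560%

(Intermediate values are shown rounded; full precision is carried through to the final answer.)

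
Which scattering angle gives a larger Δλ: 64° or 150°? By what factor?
150° produces the larger shift by a factor of 3.323

Calculate both shifts using Δλ = λ_C(1 - cos θ):

For θ₁ = 64°:
Δλ₁ = 2.4263 × (1 - cos(64°))
Δλ₁ = 2.4263 × 0.5616
Δλ₁ = 1.3627 pm

For θ₂ = 150°:
Δλ₂ = 2.4263 × (1 - cos(150°))
Δλ₂ = 2.4263 × 1.8660
Δλ₂ = 4.5276 pm

The 150° angle produces the larger shift.
Ratio: 4.5276/1.3627 = 3.323

(Intermediate values are shown rounded; full precision is carried through to the final answer.)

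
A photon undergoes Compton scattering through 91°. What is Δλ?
2.4687 pm

Using the Compton scattering formula:
Δλ = λ_C(1 - cos θ)

where λ_C = h/(m_e·c) ≈ 2.4263 pm is the Compton wavelength of an electron.

For θ = 91°:
cos(91°) = -0.0175
1 - cos(91°) = 1.0175

Δλ = 2.4263 × 1.0175
Δλ = 2.4687 pm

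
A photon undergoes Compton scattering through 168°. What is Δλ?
4.7996 pm

Using the Compton scattering formula:
Δλ = λ_C(1 - cos θ)

where λ_C = h/(m_e·c) ≈ 2.4263 pm is the Compton wavelength of an electron.

For θ = 168°:
cos(168°) = -0.9781
1 - cos(168°) = 1.9781

Δλ = 2.4263 × 1.9781
Δλ = 4.7996 pm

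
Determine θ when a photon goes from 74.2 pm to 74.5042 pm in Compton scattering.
29.00°

First find the wavelength shift:
Δλ = λ' - λ = 74.5042 - 74.2 = 0.3042 pm

Using Δλ = λ_C(1 - cos θ), with λ_C = h/(m_e·c) ≈ 2.42631024 pm:
cos θ = 1 - Δλ/λ_C
cos θ = 1 - 0.3042/2.42631024
cos θ = 0.874624

θ = arccos(0.874624)
θ = 29.00°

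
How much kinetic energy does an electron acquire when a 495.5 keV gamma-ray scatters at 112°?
283.1047 keV

By energy conservation: K_e = E_initial - E_final

First find the scattered photon energy:
Initial wavelength: λ = hc/E = 2.5022 pm
Compton shift: Δλ = λ_C(1 - cos(112°)) = 3.3352 pm
Final wavelength: λ' = 2.5022 + 3.3352 = 5.8374 pm
Final photon energy: E' = hc/λ' = 212.3953 keV

Electron kinetic energy:
K_e = E - E' = 495.5000 - 212.3953 = 283.1047 keV

(Intermediate values are shown rounded; full precision is carried through to the final answer.)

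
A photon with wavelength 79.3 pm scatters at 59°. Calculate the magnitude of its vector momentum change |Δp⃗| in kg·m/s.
8.1696e-24 kg·m/s

Photon momentum magnitude is p = h/λ.

Initial momentum:
p₀ = h/λ = 6.6261e-34/7.9300e-11 = 8.3557e-24 kg·m/s

After scattering:
λ' = λ + Δλ = 79.3 + 1.1767 = 80.4767 pm
p' = h/λ' = 6.6261e-34/8.0477e-11 = 8.2335e-24 kg·m/s

Momentum is a vector; the scattered photon's direction makes angle θ = 59° with the incident direction. The magnitude of the vector change Δp⃗ = p⃗₀ − p⃗' is found from the law of cosines:
|Δp⃗|² = p₀² + p'² − 2p₀p'cos θ
|Δp⃗|² = (8.3557e-24)² + (8.2335e-24)² − 2·8.3557e-24·8.2335e-24·cos(59°)
|Δp⃗| = 8.1696e-24 kg·m/s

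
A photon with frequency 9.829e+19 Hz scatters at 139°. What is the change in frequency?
5.726e+19 Hz (decrease)

Convert frequency to wavelength (c = 299792458 m/s):
λ₀ = c/f₀ = 299792458/9.829e+19 = 3.0500810e-12 m = 3.0501 pm

Calculate Compton shift:
Δλ = λ_C(1 - cos(139°)) = 4.2575 pm

Final wavelength:
λ' = λ₀ + Δλ = 3.0501 + 4.2575 = 7.3076 pm

Final frequency:
f' = c/λ' = 299792458/7.3075508e-12 = 4.1025026e+19 Hz

Frequency shift (decrease):
Δf = f₀ - f' = 9.829e+19 - 4.1025026e+19 = 5.726e+19 Hz

(Intermediate values are shown rounded; full precision is carried through to the final answer.)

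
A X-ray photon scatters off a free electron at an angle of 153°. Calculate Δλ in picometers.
4.5882 pm

Using the Compton scattering formula:
Δλ = λ_C(1 - cos θ)

where λ_C = h/(m_e·c) ≈ 2.4263 pm is the Compton wavelength of an electron.

For θ = 153°:
cos(153°) = -0.8910
1 - cos(153°) = 1.8910

Δλ = 2.4263 × 1.8910
Δλ = 4.5882 pm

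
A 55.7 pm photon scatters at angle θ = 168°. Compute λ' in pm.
60.4996 pm

Using the Compton scattering formula:
λ' = λ + Δλ = λ + λ_C(1 - cos θ)

Given:
- Initial wavelength λ = 55.7 pm
- Scattering angle θ = 168°
- Compton wavelength λ_C ≈ 2.4263 pm

Calculate the shift:
Δλ = 2.4263 × (1 - cos(168°))
Δλ = 2.4263 × 1.9781
Δλ = 4.7996 pm

Final wavelength:
λ' = 55.7 + 4.7996 = 60.4996 pm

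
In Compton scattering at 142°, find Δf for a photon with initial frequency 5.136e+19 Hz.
2.190e+19 Hz (decrease)

Convert frequency to wavelength (c = 299792458 m/s):
λ₀ = c/f₀ = 299792458/5.136e+19 = 5.8370806e-12 m = 5.8371 pm

Calculate Compton shift:
Δλ = λ_C(1 - cos(142°)) = 4.3383 pm

Final wavelength:
λ' = λ₀ + Δλ = 5.8371 + 4.3383 = 10.1753 pm

Final frequency:
f' = c/λ' = 299792458/1.0175349e-11 = 2.9462621e+19 Hz

Frequency shift (decrease):
Δf = f₀ - f' = 5.136e+19 - 2.9462621e+19 = 2.190e+19 Hz

(Intermediate values are shown rounded; full precision is carried through to the final answer.)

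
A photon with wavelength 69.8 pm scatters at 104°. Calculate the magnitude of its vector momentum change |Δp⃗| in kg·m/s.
1.4653e-23 kg·m/s

Photon momentum magnitude is p = h/λ.

Initial momentum:
p₀ = h/λ = 6.6261e-34/6.9800e-11 = 9.4929e-24 kg·m/s

After scattering:
λ' = λ + Δλ = 69.8 + 3.0133 = 72.8133 pm
p' = h/λ' = 6.6261e-34/7.2813e-11 = 9.1001e-24 kg·m/s

Momentum is a vector; the scattered photon's direction makes angle θ = 104° with the incident direction. The magnitude of the vector change Δp⃗ = p⃗₀ − p⃗' is found from the law of cosines:
|Δp⃗|² = p₀² + p'² − 2p₀p'cos θ
|Δp⃗|² = (9.4929e-24)² + (9.1001e-24)² − 2·9.4929e-24·9.1001e-24·cos(104°)
|Δp⃗| = 1.4653e-23 kg·m/s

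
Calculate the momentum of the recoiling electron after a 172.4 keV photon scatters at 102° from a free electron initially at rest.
1.2362e-22 kg·m/s

The electron is initially at rest, so by conservation of momentum:
p⃗_e = p⃗₀ − p⃗'  (incident photon momentum minus scattered photon momentum)

Photon momentum magnitudes (p = h/λ = E/c):
λ₀ = hc/E₀ = 7.1917 pm → p₀ = h/λ₀ = 9.2135e-23 kg·m/s
Δλ = λ_C(1 − cos 102°) = 2.9308 pm
λ' = 10.1224 pm → p' = h/λ' = 6.5459e-23 kg·m/s

The scattered photon makes angle θ = 102° with the incident direction, so by the law of cosines:
|p⃗_e|² = p₀² + p'² − 2p₀p'cos θ
|p⃗_e|² = (9.2135e-23)² + (6.5459e-23)² − 2·9.2135e-23·6.5459e-23·cos(102°)
|p⃗_e| = 1.2362e-22 kg·m/s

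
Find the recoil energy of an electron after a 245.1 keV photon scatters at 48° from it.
33.5700 keV

By energy conservation: K_e = E_initial - E_final

First find the scattered photon energy:
Initial wavelength: λ = hc/E = 5.0585 pm
Compton shift: Δλ = λ_C(1 - cos(48°)) = 0.8028 pm
Final wavelength: λ' = 5.0585 + 0.8028 = 5.8613 pm
Final photon energy: E' = hc/λ' = 211.5300 keV

Electron kinetic energy:
K_e = E - E' = 245.1000 - 211.5300 = 33.5700 keV

(Intermediate values are shown rounded; full precision is carried through to the final answer.)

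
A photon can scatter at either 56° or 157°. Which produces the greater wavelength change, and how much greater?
157° produces the larger shift by a factor of 4.357

Calculate both shifts using Δλ = λ_C(1 - cos θ):

For θ₁ = 56°:
Δλ₁ = 2.4263 × (1 - cos(56°))
Δλ₁ = 2.4263 × 0.4408
Δλ₁ = 1.0695 pm

For θ₂ = 157°:
Δλ₂ = 2.4263 × (1 - cos(157°))
Δλ₂ = 2.4263 × 1.9205
Δλ₂ = 4.6597 pm

The 157° angle produces the larger shift.
Ratio: 4.6597/1.0695 = 4.357

(Intermediate values are shown rounded; full precision is carried through to the final answer.)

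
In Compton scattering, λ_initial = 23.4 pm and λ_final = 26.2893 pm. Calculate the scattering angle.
101.00°

First find the wavelength shift:
Δλ = λ' - λ = 26.2893 - 23.4 = 2.8893 pm

Using Δλ = λ_C(1 - cos θ), with λ_C = h/(m_e·c) ≈ 2.42631024 pm:
cos θ = 1 - Δλ/λ_C
cos θ = 1 - 2.8893/2.42631024
cos θ = -0.190821

θ = arccos(-0.190821)
θ = 101.00°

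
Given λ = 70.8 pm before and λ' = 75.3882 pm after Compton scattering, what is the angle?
153.00°

First find the wavelength shift:
Δλ = λ' - λ = 75.3882 - 70.8 = 4.5882 pm

Using Δλ = λ_C(1 - cos θ), with λ_C = h/(m_e·c) ≈ 2.42631024 pm:
cos θ = 1 - Δλ/λ_C
cos θ = 1 - 4.5882/2.42631024
cos θ = -0.891020

θ = arccos(-0.891020)
θ = 153.00°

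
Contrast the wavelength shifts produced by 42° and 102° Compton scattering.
102° produces the larger shift by a factor of 4.703

Calculate both shifts using Δλ = λ_C(1 - cos θ):

For θ₁ = 42°:
Δλ₁ = 2.4263 × (1 - cos(42°))
Δλ₁ = 2.4263 × 0.2569
Δλ₁ = 0.6232 pm

For θ₂ = 102°:
Δλ₂ = 2.4263 × (1 - cos(102°))
Δλ₂ = 2.4263 × 1.2079
Δλ₂ = 2.9308 pm

The 102° angle produces the larger shift.
Ratio: 2.9308/0.6232 = 4.703

(Intermediate values are shown rounded; full precision is carried through to the final answer.)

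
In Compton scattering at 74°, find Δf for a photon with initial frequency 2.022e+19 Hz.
2.143e+18 Hz (decrease)

Convert frequency to wavelength (c = 299792458 m/s):
λ₀ = c/f₀ = 299792458/2.022e+19 = 1.4826531e-11 m = 14.8265 pm

Calculate Compton shift:
Δλ = λ_C(1 - cos(74°)) = 1.7575 pm

Final wavelength:
λ' = λ₀ + Δλ = 14.8265 + 1.7575 = 16.5841 pm

Final frequency:
f' = c/λ' = 299792458/1.6584060e-11 = 1.8077146e+19 Hz

Frequency shift (decrease):
Δf = f₀ - f' = 2.022e+19 - 1.8077146e+19 = 2.143e+18 Hz

(Intermediate values are shown rounded; full precision is carried through to the final answer.)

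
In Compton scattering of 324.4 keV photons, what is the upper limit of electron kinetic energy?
181.4717 keV

Maximum energy transfer occurs at θ = 180° (backscattering).

Initial photon: E₀ = 324.4 keV → λ₀ = 3.8220 pm

Maximum Compton shift (at 180°):
Δλ_max = 2λ_C = 2 × 2.4263 = 4.8526 pm

Final wavelength:
λ' = 3.8220 + 4.8526 = 8.6746 pm

Minimum photon energy (maximum energy to electron):
E'_min = hc/λ' = 142.9283 keV

Maximum electron kinetic energy:
K_max = E₀ - E'_min = 324.4000 - 142.9283 = 181.4717 keV

(Intermediate values are shown rounded; full precision is carried through to the final answer.)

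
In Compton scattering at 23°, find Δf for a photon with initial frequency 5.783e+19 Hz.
2.074e+18 Hz (decrease)

Convert frequency to wavelength (c = 299792458 m/s):
λ₀ = c/f₀ = 299792458/5.783e+19 = 5.1840301e-12 m = 5.1840 pm

Calculate Compton shift:
Δλ = λ_C(1 - cos(23°)) = 0.1929 pm

Final wavelength:
λ' = λ₀ + Δλ = 5.1840 + 0.1929 = 5.3769 pm

Final frequency:
f' = c/λ' = 299792458/5.3769099e-12 = 5.5755529e+19 Hz

Frequency shift (decrease):
Δf = f₀ - f' = 5.783e+19 - 5.5755529e+19 = 2.074e+18 Hz

(Intermediate values are shown rounded; full precision is carried through to the final answer.)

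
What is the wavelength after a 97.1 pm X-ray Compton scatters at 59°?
98.2767 pm

Using the Compton scattering formula:
λ' = λ + Δλ = λ + λ_C(1 - cos θ)

Given:
- Initial wavelength λ = 97.1 pm
- Scattering angle θ = 59°
- Compton wavelength λ_C ≈ 2.4263 pm

Calculate the shift:
Δλ = 2.4263 × (1 - cos(59°))
Δλ = 2.4263 × 0.4850
Δλ = 1.1767 pm

Final wavelength:
λ' = 97.1 + 1.1767 = 98.2767 pm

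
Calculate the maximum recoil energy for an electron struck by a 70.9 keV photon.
15.4008 keV

Maximum energy transfer occurs at θ = 180° (backscattering).

Initial photon: E₀ = 70.9 keV → λ₀ = 17.4872 pm

Maximum Compton shift (at 180°):
Δλ_max = 2λ_C = 2 × 2.4263 = 4.8526 pm

Final wavelength:
λ' = 17.4872 + 4.8526 = 22.3398 pm

Minimum photon energy (maximum energy to electron):
E'_min = hc/λ' = 55.4992 keV

Maximum electron kinetic energy:
K_max = E₀ - E'_min = 70.9000 - 55.4992 = 15.4008 keV

(Intermediate values are shown rounded; full precision is carried through to the final answer.)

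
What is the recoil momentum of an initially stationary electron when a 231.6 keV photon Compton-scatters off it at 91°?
1.5120e-22 kg·m/s

The electron is initially at rest, so by conservation of momentum:
p⃗_e = p⃗₀ − p⃗'  (incident photon momentum minus scattered photon momentum)

Photon momentum magnitudes (p = h/λ = E/c):
λ₀ = hc/E₀ = 5.3534 pm → p₀ = h/λ₀ = 1.2377e-22 kg·m/s
Δλ = λ_C(1 − cos 91°) = 2.4687 pm
λ' = 7.8220 pm → p' = h/λ' = 8.4710e-23 kg·m/s

The scattered photon makes angle θ = 91° with the incident direction, so by the law of cosines:
|p⃗_e|² = p₀² + p'² − 2p₀p'cos θ
|p⃗_e|² = (1.2377e-22)² + (8.4710e-23)² − 2·1.2377e-22·8.4710e-23·cos(91°)
|p⃗_e| = 1.5120e-22 kg·m/s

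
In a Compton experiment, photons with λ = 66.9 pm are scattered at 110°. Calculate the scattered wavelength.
70.1562 pm

Using the Compton scattering formula:
λ' = λ + Δλ = λ + λ_C(1 - cos θ)

Given:
- Initial wavelength λ = 66.9 pm
- Scattering angle θ = 110°
- Compton wavelength λ_C ≈ 2.4263 pm

Calculate the shift:
Δλ = 2.4263 × (1 - cos(110°))
Δλ = 2.4263 × 1.3420
Δλ = 3.2562 pm

Final wavelength:
λ' = 66.9 + 3.2562 = 70.1562 pm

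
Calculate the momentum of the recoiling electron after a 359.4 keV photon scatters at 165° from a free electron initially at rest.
2.7074e-22 kg·m/s

The electron is initially at rest, so by conservation of momentum:
p⃗_e = p⃗₀ − p⃗'  (incident photon momentum minus scattered photon momentum)

Photon momentum magnitudes (p = h/λ = E/c):
λ₀ = hc/E₀ = 3.4498 pm → p₀ = h/λ₀ = 1.9207e-22 kg·m/s
Δλ = λ_C(1 − cos 165°) = 4.7699 pm
λ' = 8.2197 pm → p' = h/λ' = 8.0612e-23 kg·m/s

The scattered photon makes angle θ = 165° with the incident direction, so by the law of cosines:
|p⃗_e|² = p₀² + p'² − 2p₀p'cos θ
|p⃗_e|² = (1.9207e-22)² + (8.0612e-23)² − 2·1.9207e-22·8.0612e-23·cos(165°)
|p⃗_e| = 2.7074e-22 kg·m/s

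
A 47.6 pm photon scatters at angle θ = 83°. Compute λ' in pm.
49.7306 pm

Using the Compton scattering formula:
λ' = λ + Δλ = λ + λ_C(1 - cos θ)

Given:
- Initial wavelength λ = 47.6 pm
- Scattering angle θ = 83°
- Compton wavelength λ_C ≈ 2.4263 pm

Calculate the shift:
Δλ = 2.4263 × (1 - cos(83°))
Δλ = 2.4263 × 0.8781
Δλ = 2.1306 pm

Final wavelength:
λ' = 47.6 + 2.1306 = 49.7306 pm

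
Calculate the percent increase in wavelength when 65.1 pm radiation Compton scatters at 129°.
6.0726%

Calculate the Compton shift:
Δλ = λ_C(1 - cos(129°))
Δλ = 2.4263 × (1 - cos(129°))
Δλ = 2.4263 × 1.6293
Δλ = 3.9532 pm

Percentage change:
(Δλ/λ₀) × 100 = (3.9532/65.1) × 100
= 6.0726%

(Intermediate values are shown rounded; full precision is carried through to the final answer.)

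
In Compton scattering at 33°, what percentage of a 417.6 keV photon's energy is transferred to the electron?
0.1165 (or 11.65%)

Calculate initial and final photon energies:

Initial: E₀ = 417.6 keV → λ₀ = 2.9690 pm
Compton shift: Δλ = 0.3914 pm
Final wavelength: λ' = 3.3604 pm
Final energy: E' = 368.9561 keV

Fractional energy loss:
(E₀ - E')/E₀ = (417.6000 - 368.9561)/417.6000
= 48.6439/417.6000
= 0.1165
= 11.65%

(Intermediate values are shown rounded; full precision is carried through to the final answer.)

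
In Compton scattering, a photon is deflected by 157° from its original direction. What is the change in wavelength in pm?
4.6597 pm

Using the Compton scattering formula:
Δλ = λ_C(1 - cos θ)

where λ_C = h/(m_e·c) ≈ 2.4263 pm is the Compton wavelength of an electron.

For θ = 157°:
cos(157°) = -0.9205
1 - cos(157°) = 1.9205

Δλ = 2.4263 × 1.9205
Δλ = 4.6597 pm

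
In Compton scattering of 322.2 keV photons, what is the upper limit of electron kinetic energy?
179.7004 keV

Maximum energy transfer occurs at θ = 180° (backscattering).

Initial photon: E₀ = 322.2 keV → λ₀ = 3.8481 pm

Maximum Compton shift (at 180°):
Δλ_max = 2λ_C = 2 × 2.4263 = 4.8526 pm

Final wavelength:
λ' = 3.8481 + 4.8526 = 8.7007 pm

Minimum photon energy (maximum energy to electron):
E'_min = hc/λ' = 142.4996 keV

Maximum electron kinetic energy:
K_max = E₀ - E'_min = 322.2000 - 142.4996 = 179.7004 keV

(Intermediate values are shown rounded; full precision is carried through to the final answer.)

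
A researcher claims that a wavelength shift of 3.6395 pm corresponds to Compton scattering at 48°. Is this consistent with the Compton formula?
No, inconsistent

Calculate the expected shift for θ = 48°:

Δλ_expected = λ_C(1 - cos(48°))
Δλ_expected = 2.4263 × (1 - cos(48°))
Δλ_expected = 2.4263 × 0.3309
Δλ_expected = 0.8028 pm

Given shift: 3.6395 pm
Expected shift: 0.8028 pm
Difference: 2.8367 pm

The values do not match. The given shift corresponds to θ ≈ 120.0°, not 48°.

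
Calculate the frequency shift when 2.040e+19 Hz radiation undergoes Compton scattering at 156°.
4.898e+18 Hz (decrease)

Convert frequency to wavelength (c = 299792458 m/s):
λ₀ = c/f₀ = 299792458/2.040e+19 = 1.4695709e-11 m = 14.6957 pm

Calculate Compton shift:
Δλ = λ_C(1 - cos(156°)) = 4.6429 pm

Final wavelength:
λ' = λ₀ + Δλ = 14.6957 + 4.6429 = 19.3386 pm

Final frequency:
f' = c/λ' = 299792458/1.9338564e-11 = 1.5502313e+19 Hz

Frequency shift (decrease):
Δf = f₀ - f' = 2.040e+19 - 1.5502313e+19 = 4.898e+18 Hz

(Intermediate values are shown rounded; full precision is carried through to the final answer.)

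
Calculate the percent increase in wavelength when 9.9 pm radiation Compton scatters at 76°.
18.5791%

Calculate the Compton shift:
Δλ = λ_C(1 - cos(76°))
Δλ = 2.4263 × (1 - cos(76°))
Δλ = 2.4263 × 0.7581
Δλ = 1.8393 pm

Percentage change:
(Δλ/λ₀) × 100 = (1.8393/9.9) × 100
= 18.5791%

(Intermediate values are shown rounded; full precision is carried through to the final answer.)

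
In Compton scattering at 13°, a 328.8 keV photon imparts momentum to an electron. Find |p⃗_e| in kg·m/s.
3.9563e-23 kg·m/s

The electron is initially at rest, so by conservation of momentum:
p⃗_e = p⃗₀ − p⃗'  (incident photon momentum minus scattered photon momentum)

Photon momentum magnitudes (p = h/λ = E/c):
λ₀ = hc/E₀ = 3.7708 pm → p₀ = h/λ₀ = 1.7572e-22 kg·m/s
Δλ = λ_C(1 − cos 13°) = 0.0622 pm
λ' = 3.8330 pm → p' = h/λ' = 1.7287e-22 kg·m/s

The scattered photon makes angle θ = 13° with the incident direction, so by the law of cosines:
|p⃗_e|² = p₀² + p'² − 2p₀p'cos θ
|p⃗_e|² = (1.7572e-22)² + (1.7287e-22)² − 2·1.7572e-22·1.7287e-22·cos(13°)
|p⃗_e| = 3.9563e-23 kg·m/s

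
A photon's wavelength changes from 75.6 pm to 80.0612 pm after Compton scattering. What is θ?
147.00°

First find the wavelength shift:
Δλ = λ' - λ = 80.0612 - 75.6 = 4.4612 pm

Using Δλ = λ_C(1 - cos θ), with λ_C = h/(m_e·c) ≈ 2.42631024 pm:
cos θ = 1 - Δλ/λ_C
cos θ = 1 - 4.4612/2.42631024
cos θ = -0.838677

θ = arccos(-0.838677)
θ = 147.00°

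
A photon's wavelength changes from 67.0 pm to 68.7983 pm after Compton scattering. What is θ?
75.00°

First find the wavelength shift:
Δλ = λ' - λ = 68.7983 - 67.0 = 1.7983 pm

Using Δλ = λ_C(1 - cos θ), with λ_C = h/(m_e·c) ≈ 2.42631024 pm:
cos θ = 1 - Δλ/λ_C
cos θ = 1 - 1.7983/2.42631024
cos θ = 0.258833

θ = arccos(0.258833)
θ = 75.00°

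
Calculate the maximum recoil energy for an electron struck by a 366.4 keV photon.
215.8692 keV

Maximum energy transfer occurs at θ = 180° (backscattering).

Initial photon: E₀ = 366.4 keV → λ₀ = 3.3838 pm

Maximum Compton shift (at 180°):
Δλ_max = 2λ_C = 2 × 2.4263 = 4.8526 pm

Final wavelength:
λ' = 3.3838 + 4.8526 = 8.2365 pm

Minimum photon energy (maximum energy to electron):
E'_min = hc/λ' = 150.5308 keV

Maximum electron kinetic energy:
K_max = E₀ - E'_min = 366.4000 - 150.5308 = 215.8692 keV

(Intermediate values are shown rounded; full precision is carried through to the final answer.)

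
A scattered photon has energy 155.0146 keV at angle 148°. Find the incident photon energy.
352.8002 keV

Convert final energy to wavelength (hc ≈ 1239.842 keV·pm):
λ' = hc/E' = 1239.842 / 155.0146 = 7.9982 pm

Calculate the Compton shift:
Δλ = λ_C(1 - cos(148°))
Δλ = 2.4263 × (1 - cos(148°))
Δλ = 4.4839 pm

Initial wavelength:
λ = λ' - Δλ = 7.9982 - 4.4839 = 3.5143 pm

Initial energy:
E = hc/λ = 1239.842 / 3.5143 = 352.8002 keV

(Intermediate values are shown rounded; full precision is carried through to the final answer.)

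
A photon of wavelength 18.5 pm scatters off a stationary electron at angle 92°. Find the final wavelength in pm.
21.0110 pm

Using the Compton scattering formula:
λ' = λ + Δλ = λ + λ_C(1 - cos θ)

Given:
- Initial wavelength λ = 18.5 pm
- Scattering angle θ = 92°
- Compton wavelength λ_C ≈ 2.4263 pm

Calculate the shift:
Δλ = 2.4263 × (1 - cos(92°))
Δλ = 2.4263 × 1.0349
Δλ = 2.5110 pm

Final wavelength:
λ' = 18.5 + 2.5110 = 21.0110 pm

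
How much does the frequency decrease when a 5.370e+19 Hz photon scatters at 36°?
4.116e+18 Hz (decrease)

Convert frequency to wavelength (c = 299792458 m/s):
λ₀ = c/f₀ = 299792458/5.370e+19 = 5.5827273e-12 m = 5.5827 pm

Calculate Compton shift:
Δλ = λ_C(1 - cos(36°)) = 0.4634 pm

Final wavelength:
λ' = λ₀ + Δλ = 5.5827 + 0.4634 = 6.0461 pm

Final frequency:
f' = c/λ' = 299792458/6.0461114e-12 = 4.9584343e+19 Hz

Frequency shift (decrease):
Δf = f₀ - f' = 5.370e+19 - 4.9584343e+19 = 4.116e+18 Hz

(Intermediate values are shown rounded; full precision is carried through to the final answer.)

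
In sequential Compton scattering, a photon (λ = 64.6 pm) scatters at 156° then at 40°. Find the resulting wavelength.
69.8105 pm

Apply Compton shift twice:

First scattering at θ₁ = 156°:
Δλ₁ = λ_C(1 - cos(156°))
Δλ₁ = 2.4263 × 1.9135
Δλ₁ = 4.6429 pm

After first scattering:
λ₁ = 64.6 + 4.6429 = 69.2429 pm

Second scattering at θ₂ = 40°:
Δλ₂ = λ_C(1 - cos(40°))
Δλ₂ = 2.4263 × 0.2340
Δλ₂ = 0.5676 pm

Final wavelength:
λ₂ = 69.2429 + 0.5676 = 69.8105 pm

Total shift: Δλ_total = 4.6429 + 0.5676 = 5.2105 pm

(Intermediate values are shown rounded; full precision is carried through to the final answer.)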